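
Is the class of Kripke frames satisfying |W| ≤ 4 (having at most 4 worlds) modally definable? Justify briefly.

Modal frame validity is preserved under disjoint unions.
Any modal formula valid on each of 5 disjoint one-world frames is valid on their disjoint union (validity is preserved under disjoint unions). Each one-world frame has |W|=1≤4, but the union has |W|=5.
So the class is not modally definable.

No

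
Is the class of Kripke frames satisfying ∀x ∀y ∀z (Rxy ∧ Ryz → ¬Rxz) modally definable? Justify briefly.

Not modally definable

Modal frame validity is preserved under surjective bounded morphisms.
The 5-cycle (worlds w0,w1,w2,w3,w4 with w0→w1→w2→w3→w4→w0) is intransitive. Mapping every world to a single reflexive point • is a surjective bounded morphism; the reflexive point is not intransitive (R••∧R•• but R••).
Hence intransitivity is not modally definable.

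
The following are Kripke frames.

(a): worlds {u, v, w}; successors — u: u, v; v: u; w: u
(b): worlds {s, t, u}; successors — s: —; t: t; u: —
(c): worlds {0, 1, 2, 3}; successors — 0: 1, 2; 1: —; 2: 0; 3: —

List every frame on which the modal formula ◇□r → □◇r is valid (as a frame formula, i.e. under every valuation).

(a), (b)

Frame correspondent (Sahlqvist): ∀x ∀y ∀z (Rxy ∧ Rxz → ∃w (Ryw ∧ Rzw)) — i.e. convergence.
(a): condition met.
(b): condition met.
(c): fails — R01 and R01 but 1 and 1 have no common successor.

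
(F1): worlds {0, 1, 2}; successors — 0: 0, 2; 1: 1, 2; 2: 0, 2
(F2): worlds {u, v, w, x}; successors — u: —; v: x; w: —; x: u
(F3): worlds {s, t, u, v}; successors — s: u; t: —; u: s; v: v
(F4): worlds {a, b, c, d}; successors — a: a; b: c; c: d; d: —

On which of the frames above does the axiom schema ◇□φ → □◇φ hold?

The schema corresponds to convergence: ∀x ∀y ∀z (Rxy ∧ Rxz → ∃w (Ryw ∧ Rzw)).
(F1): holds.
(F2): fails — Rxu and Rxu but u and u have no common successor.
(F3): holds.
(F4): fails — Rcd and Rcd but d and d have no common successor.
Valid on: (F1), (F3).

(F1), (F3)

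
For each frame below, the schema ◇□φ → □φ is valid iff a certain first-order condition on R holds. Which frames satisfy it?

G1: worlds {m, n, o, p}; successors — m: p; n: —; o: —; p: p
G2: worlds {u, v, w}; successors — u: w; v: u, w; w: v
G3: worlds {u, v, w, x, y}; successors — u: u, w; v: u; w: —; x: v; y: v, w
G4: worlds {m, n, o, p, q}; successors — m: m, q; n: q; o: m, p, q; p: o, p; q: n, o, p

G1

This is the axiom for a generalized confluence (Geach) condition; its first-order frame correspondent is ∀x ∀y ∀z ((xRy ∧ xRz) → ∃w (yRw ∧ z = w)).
G1: ✓.
G2: fails — uRw, uRw but no t with wRt and w=t.
G3: fails — uRw, uRu but no t with wRt and u=t.
G4: fails — mRq, mRm but no w with qRw and m=w.
Valid on: G1.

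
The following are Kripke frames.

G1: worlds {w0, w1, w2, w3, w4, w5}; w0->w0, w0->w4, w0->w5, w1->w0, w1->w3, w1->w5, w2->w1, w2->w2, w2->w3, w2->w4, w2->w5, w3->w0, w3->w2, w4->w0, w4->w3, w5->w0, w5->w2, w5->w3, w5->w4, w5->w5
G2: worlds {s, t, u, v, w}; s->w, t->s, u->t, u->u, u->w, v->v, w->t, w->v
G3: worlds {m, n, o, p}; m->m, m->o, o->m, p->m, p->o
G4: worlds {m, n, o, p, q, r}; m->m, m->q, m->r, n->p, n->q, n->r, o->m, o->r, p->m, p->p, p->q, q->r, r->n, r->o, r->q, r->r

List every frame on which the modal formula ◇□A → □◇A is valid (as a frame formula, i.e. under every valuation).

Frame correspondent (Sahlqvist): ∀x ∀y ∀z (Rxy ∧ Rxz → ∃w (Ryw ∧ Rzw)) — i.e. convergence.
G1: holds.
G2: fails — Ruw and Rut but w and t have no common successor.
G3: holds.
G4: fails — Rnq and Rnp but q and p have no common successor.
Valid on: G1, G3.

G1, G3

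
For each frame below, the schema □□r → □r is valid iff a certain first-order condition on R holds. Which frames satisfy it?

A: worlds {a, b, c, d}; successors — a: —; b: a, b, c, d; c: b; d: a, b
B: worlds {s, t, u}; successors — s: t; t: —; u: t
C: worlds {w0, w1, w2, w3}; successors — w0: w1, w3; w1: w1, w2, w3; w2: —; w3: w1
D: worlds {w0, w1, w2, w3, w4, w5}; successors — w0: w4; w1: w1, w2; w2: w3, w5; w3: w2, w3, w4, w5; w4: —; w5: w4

A, C

Frame correspondent (Sahlqvist): ∀x ∀y (Rxy → ∃z (Rxz ∧ Rzy)) — i.e. density.
A: condition met.
B: fails — Rut but no z with Ruz and Rzt.
C: condition met.
D: fails — Rw0w4 but no z with Rw0z and Rzw4.
Valid on: A, C.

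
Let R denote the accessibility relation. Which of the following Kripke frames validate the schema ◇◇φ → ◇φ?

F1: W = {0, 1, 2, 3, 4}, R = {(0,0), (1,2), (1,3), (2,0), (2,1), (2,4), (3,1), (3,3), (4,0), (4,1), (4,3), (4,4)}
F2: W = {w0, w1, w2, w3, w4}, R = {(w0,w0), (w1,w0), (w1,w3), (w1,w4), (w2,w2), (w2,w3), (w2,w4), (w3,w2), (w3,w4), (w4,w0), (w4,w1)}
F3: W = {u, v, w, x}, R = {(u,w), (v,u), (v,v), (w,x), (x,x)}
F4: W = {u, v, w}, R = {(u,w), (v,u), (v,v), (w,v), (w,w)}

none

The schema corresponds to transitivity: ∀x ∀y ∀z (Rxy ∧ Ryz → Rxz).
F1: fails — R31 and R12 but not R32.
F2: fails — Rw2w4 and Rw4w1 but not Rw2w1.
F3: fails — Ruw and Rwx but not Rux.
F4: fails — Ruw and Rwv but not Ruv.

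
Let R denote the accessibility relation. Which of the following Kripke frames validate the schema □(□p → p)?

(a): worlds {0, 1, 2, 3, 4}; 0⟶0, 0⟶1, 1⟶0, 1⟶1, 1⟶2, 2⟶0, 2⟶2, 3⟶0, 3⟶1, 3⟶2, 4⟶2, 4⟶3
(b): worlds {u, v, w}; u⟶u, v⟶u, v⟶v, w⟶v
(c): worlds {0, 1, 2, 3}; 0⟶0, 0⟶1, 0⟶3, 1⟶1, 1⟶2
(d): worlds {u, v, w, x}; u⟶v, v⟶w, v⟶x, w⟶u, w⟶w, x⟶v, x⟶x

(b)

The schema corresponds to shift-reflexivity: ∀x ∀y (Rxy → Ryy).
(a): fails — R43 but not R33.
(b): satisfies the condition.
(c): fails — R12 but not R22.
(d): fails — Ruv but not Rvv.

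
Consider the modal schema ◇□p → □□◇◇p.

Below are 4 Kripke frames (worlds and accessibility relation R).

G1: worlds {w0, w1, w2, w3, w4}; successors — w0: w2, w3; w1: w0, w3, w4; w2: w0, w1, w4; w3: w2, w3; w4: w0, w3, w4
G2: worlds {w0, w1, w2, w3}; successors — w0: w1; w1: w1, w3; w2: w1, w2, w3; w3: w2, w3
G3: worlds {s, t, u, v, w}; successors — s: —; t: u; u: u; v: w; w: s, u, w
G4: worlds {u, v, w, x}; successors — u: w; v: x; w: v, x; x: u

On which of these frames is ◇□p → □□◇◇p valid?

G1, G2

Frame correspondent (Sahlqvist): ∀x ∀y ∀z ((xRy ∧ xR²z) → ∃w (yRw ∧ zR²w)) — i.e. a generalized confluence (Geach) condition.
G1: condition met.
G2: condition met.
G3: fails — vRw, vR²s but no w* with wRw* and sR²w*.
G4: fails — uRw, uR²v but no t with wRt and vR²t.
Valid on: G1, G2.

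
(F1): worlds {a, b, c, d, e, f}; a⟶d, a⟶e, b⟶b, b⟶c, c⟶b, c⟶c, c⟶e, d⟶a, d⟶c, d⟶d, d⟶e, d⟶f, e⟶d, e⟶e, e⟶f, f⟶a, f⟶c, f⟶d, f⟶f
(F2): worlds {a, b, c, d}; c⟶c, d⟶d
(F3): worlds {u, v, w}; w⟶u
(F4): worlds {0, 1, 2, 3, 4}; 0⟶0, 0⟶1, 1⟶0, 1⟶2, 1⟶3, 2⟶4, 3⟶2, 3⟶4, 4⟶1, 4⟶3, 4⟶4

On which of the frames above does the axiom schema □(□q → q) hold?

(F2)

This is the axiom for shift-reflexivity; its first-order frame correspondent is ∀x ∀y (Rxy → Ryy).
(F1): fails — Rda but not Raa.
(F2): holds.
(F3): fails — Rwu but not Ruu.
(F4): fails — R32 but not R22.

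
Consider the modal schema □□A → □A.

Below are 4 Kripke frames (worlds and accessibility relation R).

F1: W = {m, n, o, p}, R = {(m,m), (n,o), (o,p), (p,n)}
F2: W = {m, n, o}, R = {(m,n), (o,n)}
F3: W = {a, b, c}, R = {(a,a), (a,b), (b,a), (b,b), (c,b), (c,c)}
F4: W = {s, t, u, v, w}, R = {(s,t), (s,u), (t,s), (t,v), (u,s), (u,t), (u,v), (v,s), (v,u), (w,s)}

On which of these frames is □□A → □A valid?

This is the axiom for density; its first-order frame correspondent is ∀x ∀y (Rxy → ∃z (Rxz ∧ Rzy)).
F1: fails — Rno but no z with Rnz and Rzo.
F2: fails — Ron but no z with Roz and Rzn.
F3: ✓.
F4: fails — Rtv but no z with Rtz and Rzv.
Valid on: F3.

F3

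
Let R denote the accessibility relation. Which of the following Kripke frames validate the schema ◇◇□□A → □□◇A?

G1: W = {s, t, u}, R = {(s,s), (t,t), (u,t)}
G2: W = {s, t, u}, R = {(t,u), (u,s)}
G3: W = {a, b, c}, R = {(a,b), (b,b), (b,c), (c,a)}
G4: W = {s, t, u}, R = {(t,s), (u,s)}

This is the axiom for a generalized confluence (Geach) condition; its first-order frame correspondent is ∀x ∀y ∀z ((xR²y ∧ xR²z) → ∃w (yR²w ∧ zRw)).
G1: holds.
G2: fails — tR²s, tR²s but no w with sR²w and sRw.
G3: fails — aR²c, aR²c but no w with cR²w and cRw.
G4: holds.

G1, G4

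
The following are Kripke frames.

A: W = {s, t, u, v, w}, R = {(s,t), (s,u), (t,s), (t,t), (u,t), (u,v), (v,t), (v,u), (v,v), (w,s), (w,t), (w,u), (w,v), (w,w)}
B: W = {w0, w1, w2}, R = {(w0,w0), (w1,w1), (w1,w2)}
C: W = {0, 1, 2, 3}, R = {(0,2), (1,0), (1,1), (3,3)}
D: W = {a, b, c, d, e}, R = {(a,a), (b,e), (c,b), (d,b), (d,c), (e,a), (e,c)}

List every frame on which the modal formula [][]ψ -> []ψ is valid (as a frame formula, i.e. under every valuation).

B

This is the axiom for density; its first-order frame correspondent is forall x forall y (Rxy -> exists z (Rxz & Rzy)).
A: fails — Rsu but no z with Rsz and Rzu.
B: ✓.
C: fails — R02 but no z with R0z and Rz2.
D: fails — Rdc but no z with Rdz and Rzc.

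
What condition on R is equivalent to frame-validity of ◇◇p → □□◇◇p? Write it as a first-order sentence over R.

This is a Sahlqvist (Geach-type) schema ◇^2□^0p → □^2◇^2p.
First-order correspondent: ∀x ∀y ∀z ((xR²y ∧ xR²z) → ∃w (y = w ∧ zR²w)).

∀x ∀y ∀z ((xR²y ∧ xR²z) → ∃w (y = w ∧ zR²w))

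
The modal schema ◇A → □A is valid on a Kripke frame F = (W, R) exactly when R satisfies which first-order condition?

partial functionality: ∀x ∀y ∀z (Rxy ∧ Rxz → y = z)

Suppose ◇A→□A is valid. Take Rxy, Rxz and set V(A)={y}. Then ◇A at x, so □A at x, so A at z, i.e. z=y.
Conversely, on a frame with partial functionality the schema holds at every world under every valuation.
Frame condition: ∀x ∀y ∀z (Rxy ∧ Rxz → y = z).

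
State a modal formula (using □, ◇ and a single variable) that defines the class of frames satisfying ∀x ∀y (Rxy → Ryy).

□(□q → q)

A defining formula is □(□q → q) (the T□ axiom).
Suppose □(□q→q) is valid. Take Rxy and set V(q)={w : Ryw}. Then at y, □q holds; since □(□q→q) at x, □q→q at y, so q at y, i.e. Ryy.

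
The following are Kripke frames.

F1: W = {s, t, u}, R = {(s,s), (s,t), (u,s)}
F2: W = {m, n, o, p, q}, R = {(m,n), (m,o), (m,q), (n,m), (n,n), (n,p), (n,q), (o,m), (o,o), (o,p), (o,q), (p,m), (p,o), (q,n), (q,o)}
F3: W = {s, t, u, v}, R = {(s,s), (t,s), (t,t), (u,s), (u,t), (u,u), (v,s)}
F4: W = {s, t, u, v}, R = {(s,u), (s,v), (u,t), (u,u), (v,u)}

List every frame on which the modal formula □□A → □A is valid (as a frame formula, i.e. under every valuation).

F1, F2, F3

This is the axiom for density; its first-order frame correspondent is ∀x ∀y (Rxy → ∃z (Rxz ∧ Rzy)).
F1: holds.
F2: holds.
F3: holds.
F4: fails — Rsv but no z with Rsz and Rzv.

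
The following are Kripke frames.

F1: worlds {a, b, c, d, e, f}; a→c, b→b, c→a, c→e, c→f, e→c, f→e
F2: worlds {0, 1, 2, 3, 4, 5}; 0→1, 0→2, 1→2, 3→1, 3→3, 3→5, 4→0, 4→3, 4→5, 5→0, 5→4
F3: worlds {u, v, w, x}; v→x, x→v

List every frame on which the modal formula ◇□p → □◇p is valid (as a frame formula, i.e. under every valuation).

This is the axiom for convergence; its first-order frame correspondent is ∀x ∀y ∀z (Rxy ∧ Rxz → ∃w (Ryw ∧ Rzw)).
F1: fails — Rcf and Rce but f and e have no common successor.
F2: fails — R01 and R02 but 1 and 2 have no common successor.
F3: holds.
Valid on: F3.

F3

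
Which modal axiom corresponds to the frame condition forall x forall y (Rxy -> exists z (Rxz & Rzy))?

□□q → □q

This is density; the standard corresponding axiom is C4: □□q → □q.
Suppose □□q→□q is valid. Take Rxy and set V(q)={w : xR²w}. Then □□q at x, so □q at x, so q at y, i.e. ∃z(Rxz∧Rzy).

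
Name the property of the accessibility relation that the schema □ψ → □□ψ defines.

Suppose □ψ→□□ψ is valid. Take Rxy, Ryz and set V(ψ)={w : Rxw}. Then □ψ at x, so □□ψ at x, so □ψ at y, so ψ at z, i.e. Rxz.

Transitivity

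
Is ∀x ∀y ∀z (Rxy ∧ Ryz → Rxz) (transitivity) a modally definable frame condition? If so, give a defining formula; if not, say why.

Yes: it is transitivity, defined by the 4 schema □q → □□q.
Suppose □q→□□q is valid. Take Rxy, Ryz and set V(q)={w : Rxw}. Then □q at x, so □□q at x, so □q at y, so q at z, i.e. Rxz.

Yes — defined by □q → □□q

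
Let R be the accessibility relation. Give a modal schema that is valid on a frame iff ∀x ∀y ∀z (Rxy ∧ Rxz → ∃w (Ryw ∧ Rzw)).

◇□r → □◇r

A defining formula is ◇□r → □◇r (the .2 axiom).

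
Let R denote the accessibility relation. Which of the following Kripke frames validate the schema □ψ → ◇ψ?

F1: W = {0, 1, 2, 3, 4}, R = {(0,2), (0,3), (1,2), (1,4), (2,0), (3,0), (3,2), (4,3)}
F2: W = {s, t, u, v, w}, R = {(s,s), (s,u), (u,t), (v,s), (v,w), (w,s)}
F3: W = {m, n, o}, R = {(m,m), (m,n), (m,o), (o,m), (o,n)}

Frame correspondent (Sahlqvist): ∀x ∃y Rxy — i.e. seriality.
F1: ✓.
F2: fails — world t has no successor.
F3: fails — world n has no successor.

F1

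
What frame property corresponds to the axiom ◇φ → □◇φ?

Suppose ◇φ→□◇φ is valid. Take Rxy, Rxz and set V(φ)={y}. Then ◇φ at x, so □◇φ at x, so ◇φ at z, so some w with Rzw has φ; w=y, i.e. Rzy. By symmetry of the argument, Ryz.
Conversely, any frame satisfying ∀x ∀y ∀z (Rxy ∧ Rxz → Ryz) validates the schema.
So the correspondent is the Euclidean property.

The Euclidean property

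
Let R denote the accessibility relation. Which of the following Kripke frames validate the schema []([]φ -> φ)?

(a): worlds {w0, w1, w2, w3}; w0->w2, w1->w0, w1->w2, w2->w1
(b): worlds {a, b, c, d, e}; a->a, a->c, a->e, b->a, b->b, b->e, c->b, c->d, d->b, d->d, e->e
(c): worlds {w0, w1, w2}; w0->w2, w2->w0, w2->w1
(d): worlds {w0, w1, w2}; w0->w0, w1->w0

(d)

This is the axiom for shift-reflexivity; its first-order frame correspondent is forall x forall y (Rxy -> Ryy).
(a): fails — Rw1w2 but not Rw2w2.
(b): fails — Rac but not Rcc.
(c): fails — Rw0w2 but not Rw2w2.
(d): condition met.
Valid on: (d).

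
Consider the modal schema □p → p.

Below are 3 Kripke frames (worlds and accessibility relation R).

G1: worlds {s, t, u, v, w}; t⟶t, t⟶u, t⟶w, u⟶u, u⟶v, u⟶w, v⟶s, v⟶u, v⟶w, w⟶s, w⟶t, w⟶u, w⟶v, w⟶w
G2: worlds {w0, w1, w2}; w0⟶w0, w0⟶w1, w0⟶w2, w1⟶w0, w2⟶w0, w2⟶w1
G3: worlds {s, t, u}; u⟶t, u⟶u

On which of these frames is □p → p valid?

Frame correspondent (Sahlqvist): ∀x Rxx — i.e. reflexivity.
G1: fails — world s does not see itself.
G2: fails — world w1 does not see itself.
G3: fails — world s does not see itself.

none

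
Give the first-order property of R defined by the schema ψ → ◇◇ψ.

∀x ∃w (x = w ∧ xR²w)

This is a Sahlqvist (Geach-type) schema ◇^0□^0ψ → □^0◇^2ψ.
Minimal-valuation argument: fix x; take any y with xR^0y and any z with xR^0z. Set V(ψ) to the set of worlds R-reachable from y in exactly 0 steps. Then □^0ψ holds at y, so the antecedent holds at x; validity forces ◇^2ψ at z, giving a w with zR^2w and yR^0w.
First-order correspondent: ∀x ∃w (x = w ∧ xR²w).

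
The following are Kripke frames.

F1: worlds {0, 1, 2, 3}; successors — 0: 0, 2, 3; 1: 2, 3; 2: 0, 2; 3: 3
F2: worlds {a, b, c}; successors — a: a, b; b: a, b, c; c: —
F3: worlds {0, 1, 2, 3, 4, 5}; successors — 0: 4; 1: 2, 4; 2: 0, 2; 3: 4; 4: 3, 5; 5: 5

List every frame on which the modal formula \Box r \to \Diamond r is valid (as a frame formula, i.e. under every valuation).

F1, F3

This is the axiom for seriality; its first-order frame correspondent is \forall x \exists y Rxy.
F1: ✓.
F2: fails — world c has no successor.
F3: ✓.
Valid on: F1, F3.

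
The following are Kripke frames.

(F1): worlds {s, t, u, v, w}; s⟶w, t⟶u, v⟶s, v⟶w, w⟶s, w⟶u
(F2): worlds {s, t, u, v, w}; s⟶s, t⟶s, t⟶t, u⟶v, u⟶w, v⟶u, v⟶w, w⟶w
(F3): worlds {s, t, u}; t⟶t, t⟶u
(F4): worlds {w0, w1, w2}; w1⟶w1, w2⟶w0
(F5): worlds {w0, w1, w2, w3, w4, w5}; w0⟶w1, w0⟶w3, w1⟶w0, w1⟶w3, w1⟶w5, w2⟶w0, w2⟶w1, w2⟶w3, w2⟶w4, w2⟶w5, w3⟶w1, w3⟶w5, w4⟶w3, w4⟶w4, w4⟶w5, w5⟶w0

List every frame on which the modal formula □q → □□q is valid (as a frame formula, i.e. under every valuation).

(F3), (F4)

The schema corresponds to transitivity: ∀x ∀y ∀z (Rxy ∧ Ryz → Rxz).
(F1): fails — Rvw and Rwu but not Rvu.
(F2): fails — Ruv and Rvu but not Ruu.
(F3): condition met.
(F4): condition met.
(F5): fails — Rw1w0 and Rw0w1 but not Rw1w1.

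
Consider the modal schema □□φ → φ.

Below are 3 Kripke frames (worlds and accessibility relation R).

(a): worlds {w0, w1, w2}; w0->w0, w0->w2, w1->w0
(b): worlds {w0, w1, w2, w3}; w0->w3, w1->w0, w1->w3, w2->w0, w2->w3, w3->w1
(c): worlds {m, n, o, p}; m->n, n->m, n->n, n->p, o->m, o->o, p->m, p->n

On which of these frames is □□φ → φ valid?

(c)

This is the axiom for a generalized confluence (Geach) condition; its first-order frame correspondent is ∀x ∃w (xR²w ∧ x = w).
(a): fails — at w1 but no w with w1R²w and w1=w.
(b): fails — at w0 but no w with w0R²w and w0=w.
(c): ✓.
Valid on: (c).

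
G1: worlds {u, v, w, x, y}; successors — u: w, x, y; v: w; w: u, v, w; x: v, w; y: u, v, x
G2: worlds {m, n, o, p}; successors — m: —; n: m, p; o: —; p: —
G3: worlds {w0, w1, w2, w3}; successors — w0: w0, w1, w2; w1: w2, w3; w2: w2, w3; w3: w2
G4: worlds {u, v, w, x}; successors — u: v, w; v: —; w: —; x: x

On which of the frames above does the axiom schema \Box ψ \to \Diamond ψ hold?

G1, G3

This is the axiom for seriality; its first-order frame correspondent is \forall x \exists y Rxy.
G1: condition met.
G2: fails — world m has no successor.
G3: condition met.
G4: fails — world v has no successor.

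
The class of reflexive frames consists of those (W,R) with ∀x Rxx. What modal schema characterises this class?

□s → s

The condition is reflexivity. The T schema □s → s defines it.
Suppose □s→s is valid. At any x set V(s)={w : Rxw}. Then □s holds at x, so s holds at x, i.e. Rxx.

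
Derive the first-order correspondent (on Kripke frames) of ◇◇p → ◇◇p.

This is a Sahlqvist (Geach-type) schema ◇^2□^0p → □^0◇^2p.
Minimal-valuation argument: fix x; take any y with xR^2y and any z with xR^0z. Set V(p) to the set of worlds R-reachable from y in exactly 0 steps. Then □^0p holds at y, so the antecedent holds at x; validity forces ◇^2p at z, giving a w with zR^2w and yR^0w.
First-order correspondent: ∀x ∀y (xR²y → ∃w (y = w ∧ xR²w)).

∀x ∀y (xR²y → ∃w (y = w ∧ xR²w))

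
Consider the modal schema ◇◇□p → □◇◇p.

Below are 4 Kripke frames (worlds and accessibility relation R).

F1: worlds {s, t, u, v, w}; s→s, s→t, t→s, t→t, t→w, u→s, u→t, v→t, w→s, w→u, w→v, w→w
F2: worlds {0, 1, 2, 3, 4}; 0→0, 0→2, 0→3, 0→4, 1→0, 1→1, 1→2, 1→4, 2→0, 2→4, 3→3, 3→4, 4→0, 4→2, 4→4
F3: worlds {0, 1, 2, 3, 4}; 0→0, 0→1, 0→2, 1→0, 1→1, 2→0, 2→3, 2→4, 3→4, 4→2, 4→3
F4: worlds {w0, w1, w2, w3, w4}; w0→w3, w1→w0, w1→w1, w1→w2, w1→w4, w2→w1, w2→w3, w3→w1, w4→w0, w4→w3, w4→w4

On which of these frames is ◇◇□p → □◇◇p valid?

This is the axiom for a generalized confluence (Geach) condition; its first-order frame correspondent is ∀x ∀y ∀z ((xR²y ∧ xRz) → ∃w (yRw ∧ zR²w)).
F1: holds.
F2: holds.
F3: fails — 0R²3, 0R1 but no w with 3Rw and 1R²w.
F4: fails — w1R²w0, w1Rw0 but no w with w0Rw and w0R²w.
Valid on: F1, F2.

F1, F2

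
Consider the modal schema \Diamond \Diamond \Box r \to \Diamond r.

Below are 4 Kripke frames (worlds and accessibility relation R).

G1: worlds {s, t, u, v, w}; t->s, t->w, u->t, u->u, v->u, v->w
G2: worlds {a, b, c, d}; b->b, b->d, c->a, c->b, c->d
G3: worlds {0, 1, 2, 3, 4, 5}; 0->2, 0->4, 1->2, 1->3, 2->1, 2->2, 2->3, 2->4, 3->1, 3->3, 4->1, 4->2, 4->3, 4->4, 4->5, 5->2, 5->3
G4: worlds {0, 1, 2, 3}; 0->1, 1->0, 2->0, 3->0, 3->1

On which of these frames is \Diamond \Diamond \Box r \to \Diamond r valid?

The schema corresponds to a generalized confluence (Geach) condition: \forall x \forall y (x R^2 y \to \exists w (yRw \wedge xRw)).
G1: fails — uR²s but no w* with sRw* and uRw*.
G2: fails — bR²d but no w with dRw and bRw.
G3: fails — 0R²3 but no w with 3Rw and 0Rw.
G4: ✓.
Valid on: G4.

G4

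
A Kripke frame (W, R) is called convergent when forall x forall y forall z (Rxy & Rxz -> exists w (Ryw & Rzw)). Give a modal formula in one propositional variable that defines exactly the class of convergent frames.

◇□ψ → □◇ψ

The condition is convergence. The .2 schema ◇□ψ → □◇ψ defines it.
Suppose ◇□ψ→□◇ψ is valid. Take Rxy, Rxz and set V(ψ)={w : Ryw}. Then □ψ at y so ◇□ψ at x, so □◇ψ at x, so ◇ψ at z, giving w with Rzw and Ryw.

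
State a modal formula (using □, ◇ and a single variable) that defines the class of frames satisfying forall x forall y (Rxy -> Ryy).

□(□ψ → ψ)

A defining formula is □(□ψ → ψ) (the T□ axiom).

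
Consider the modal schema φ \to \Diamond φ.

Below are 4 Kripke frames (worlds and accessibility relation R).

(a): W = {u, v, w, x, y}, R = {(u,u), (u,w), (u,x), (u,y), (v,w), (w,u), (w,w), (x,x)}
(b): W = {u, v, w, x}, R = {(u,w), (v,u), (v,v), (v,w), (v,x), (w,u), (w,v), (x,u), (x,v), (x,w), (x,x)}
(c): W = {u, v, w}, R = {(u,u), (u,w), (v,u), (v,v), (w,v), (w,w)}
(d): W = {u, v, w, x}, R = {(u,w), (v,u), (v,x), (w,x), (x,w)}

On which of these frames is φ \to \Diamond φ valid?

(c)

The schema corresponds to reflexivity: \forall x Rxx.
(a): fails — world v does not see itself.
(b): fails — world u does not see itself.
(c): holds.
(d): fails — world u does not see itself.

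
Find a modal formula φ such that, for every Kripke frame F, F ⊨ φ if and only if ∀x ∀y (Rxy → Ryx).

A defining formula is s → □◇s (the B axiom).
Suppose s→□◇s is valid. Take Rxy and set V(s)={x}. Then s at x, so □◇s at x, so ◇s at y, so some z with Ryz has s; z=x, i.e. Ryx.

s → □◇s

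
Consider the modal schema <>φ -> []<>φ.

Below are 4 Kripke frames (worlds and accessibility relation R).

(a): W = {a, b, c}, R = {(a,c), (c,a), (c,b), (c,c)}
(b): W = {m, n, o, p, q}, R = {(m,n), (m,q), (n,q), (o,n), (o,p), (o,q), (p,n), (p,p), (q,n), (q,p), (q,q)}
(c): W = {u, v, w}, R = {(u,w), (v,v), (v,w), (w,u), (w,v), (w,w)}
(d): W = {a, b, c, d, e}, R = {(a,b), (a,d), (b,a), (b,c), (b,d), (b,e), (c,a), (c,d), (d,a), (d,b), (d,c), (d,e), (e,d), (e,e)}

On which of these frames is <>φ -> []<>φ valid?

This is the axiom for the Euclidean property; its first-order frame correspondent is forall x forall y forall z (Rxy & Rxz -> Ryz).
(a): fails — Rca and Rca but not Raa.
(b): fails — Rmn and Rmn but not Rnn.
(c): fails — Rwu and Rwu but not Ruu.
(d): fails — Rab and Rab but not Rbb.

none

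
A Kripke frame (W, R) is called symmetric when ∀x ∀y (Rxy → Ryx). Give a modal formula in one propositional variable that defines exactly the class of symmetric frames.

The condition is symmetry. The B schema p → □◇p defines it.
Suppose p→□◇p is valid. Take Rxy and set V(p)={x}. Then p at x, so □◇p at x, so ◇p at y, so some z with Ryz has p; z=x, i.e. Ryx.

p → □◇p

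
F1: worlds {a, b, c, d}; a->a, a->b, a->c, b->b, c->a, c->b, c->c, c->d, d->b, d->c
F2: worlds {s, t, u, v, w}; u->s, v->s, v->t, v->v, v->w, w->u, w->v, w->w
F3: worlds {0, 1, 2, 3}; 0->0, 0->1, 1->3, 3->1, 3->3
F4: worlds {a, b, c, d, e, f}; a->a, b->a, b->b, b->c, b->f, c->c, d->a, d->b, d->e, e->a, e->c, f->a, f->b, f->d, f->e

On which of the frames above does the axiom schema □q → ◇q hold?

F1, F4

Frame correspondent (Sahlqvist): ∀x ∃y Rxy — i.e. seriality.
F1: ✓.
F2: fails — world s has no successor.
F3: fails — world 2 has no successor.
F4: ✓.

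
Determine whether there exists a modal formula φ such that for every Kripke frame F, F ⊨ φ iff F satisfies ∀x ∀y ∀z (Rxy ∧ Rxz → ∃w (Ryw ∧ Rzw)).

The condition is convergence. A defining modal formula is ◇□p → □◇p.
Suppose ◇□p→□◇p is valid. Take Rxy, Rxz and set V(p)={w : Ryw}. Then □p at y so ◇□p at x, so □◇p at x, so ◇p at z, giving w with Rzw and Ryw.

Yes, by ◇□p → □◇p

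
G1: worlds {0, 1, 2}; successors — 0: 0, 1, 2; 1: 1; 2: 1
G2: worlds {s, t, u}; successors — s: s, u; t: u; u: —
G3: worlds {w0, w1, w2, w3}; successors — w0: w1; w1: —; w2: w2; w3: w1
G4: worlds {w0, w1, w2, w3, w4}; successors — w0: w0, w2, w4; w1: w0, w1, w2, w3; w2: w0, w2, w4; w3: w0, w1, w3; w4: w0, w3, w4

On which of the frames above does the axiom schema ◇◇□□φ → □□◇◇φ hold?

G1, G3, G4

This is the axiom for a generalized confluence (Geach) condition; its first-order frame correspondent is ∀x ∀y ∀z ((xR²y ∧ xR²z) → ∃w (yR²w ∧ zR²w)).
G1: ✓.
G2: fails — sR²s, sR²u but no w with sR²w and uR²w.
G3: ✓.
G4: ✓.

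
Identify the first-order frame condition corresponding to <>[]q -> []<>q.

convergence: forall x forall y forall z (Rxy & Rxz -> exists w (Ryw & Rzw))

Suppose ◇□q→□◇q is valid. Take Rxy, Rxz and set V(q)={w : Ryw}. Then □q at y so ◇□q at x, so □◇q at x, so ◇q at z, giving w with Rzw and Ryw.
The converse is a direct semantic check.
Frame condition: forall x forall y forall z (Rxy & Rxz -> exists w (Ryw & Rzw)).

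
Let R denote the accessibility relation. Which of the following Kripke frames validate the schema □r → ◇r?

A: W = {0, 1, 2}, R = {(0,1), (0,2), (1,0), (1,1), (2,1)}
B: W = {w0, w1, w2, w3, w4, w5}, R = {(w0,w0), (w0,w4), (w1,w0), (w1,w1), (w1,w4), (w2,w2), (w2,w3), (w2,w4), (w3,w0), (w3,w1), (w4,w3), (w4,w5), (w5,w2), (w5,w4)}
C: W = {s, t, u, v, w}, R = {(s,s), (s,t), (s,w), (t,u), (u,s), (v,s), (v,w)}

A, B

Frame correspondent (Sahlqvist): ∀x ∃y Rxy — i.e. seriality.
A: holds.
B: holds.
C: fails — world w has no successor.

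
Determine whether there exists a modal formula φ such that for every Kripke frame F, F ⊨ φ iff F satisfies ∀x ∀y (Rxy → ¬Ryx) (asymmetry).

If a class were modally definable it would be closed under surjective bounded morphisms (Goldblatt–Thomason).
The 5-cycle (worlds s,t,u,v,w with s→t→u→v→w→s) is asymmetric. Mapping every world to a single reflexive point • is a surjective bounded morphism, and the reflexive point is not asymmetric (R•• but asymmetry requires ¬R••).
Hence asymmetry is not modally definable.

Not definable by any modal formula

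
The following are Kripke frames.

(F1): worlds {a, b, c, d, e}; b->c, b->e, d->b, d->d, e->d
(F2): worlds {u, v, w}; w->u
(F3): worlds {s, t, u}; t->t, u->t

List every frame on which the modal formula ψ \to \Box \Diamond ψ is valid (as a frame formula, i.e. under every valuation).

none

Frame correspondent (Sahlqvist): \forall x \forall y (Rxy \to Ryx) — i.e. symmetry.
(F1): fails — Rbc but not Rcb.
(F2): fails — Rwu but not Ruw.
(F3): fails — Rut but not Rtu.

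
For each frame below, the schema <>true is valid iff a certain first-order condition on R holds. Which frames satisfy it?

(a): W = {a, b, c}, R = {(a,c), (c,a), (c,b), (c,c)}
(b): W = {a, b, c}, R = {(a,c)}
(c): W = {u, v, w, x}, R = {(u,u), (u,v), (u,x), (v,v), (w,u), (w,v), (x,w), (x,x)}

(c)

Frame correspondent (Sahlqvist): forall x exists y Rxy — i.e. seriality.
(a): fails — world b has no successor.
(b): fails — world b has no successor.
(c): condition met.
Valid on: (c).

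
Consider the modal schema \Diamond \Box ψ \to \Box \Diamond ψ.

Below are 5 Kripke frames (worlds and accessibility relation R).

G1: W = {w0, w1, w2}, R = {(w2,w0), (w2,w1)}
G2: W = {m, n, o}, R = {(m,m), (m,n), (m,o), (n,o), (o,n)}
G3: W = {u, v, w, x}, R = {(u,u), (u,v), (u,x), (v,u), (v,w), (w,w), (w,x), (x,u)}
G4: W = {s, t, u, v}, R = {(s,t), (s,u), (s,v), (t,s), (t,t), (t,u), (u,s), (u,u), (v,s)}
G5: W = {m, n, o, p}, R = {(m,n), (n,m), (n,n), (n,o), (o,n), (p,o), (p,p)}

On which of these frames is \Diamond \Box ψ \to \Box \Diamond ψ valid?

This is the axiom for convergence; its first-order frame correspondent is \forall x \forall y \forall z (Rxy \wedge Rxz \to \exists w (Ryw \wedge Rzw)).
G1: fails — Rw2w0 and Rw2w0 but w0 and w0 have no common successor.
G2: fails — Rmo and Rmn but o and n have no common successor.
G3: fails — Rww and Rwx but w and x have no common successor.
G4: ✓.
G5: fails — Rpo and Rpp but o and p have no common successor.
Valid on: G4.

G4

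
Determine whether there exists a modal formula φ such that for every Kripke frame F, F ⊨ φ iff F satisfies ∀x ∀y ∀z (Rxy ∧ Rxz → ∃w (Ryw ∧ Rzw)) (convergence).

The condition is convergence. A defining modal formula is ◇□p → □◇p.

Definable; ◇□p → □◇p defines it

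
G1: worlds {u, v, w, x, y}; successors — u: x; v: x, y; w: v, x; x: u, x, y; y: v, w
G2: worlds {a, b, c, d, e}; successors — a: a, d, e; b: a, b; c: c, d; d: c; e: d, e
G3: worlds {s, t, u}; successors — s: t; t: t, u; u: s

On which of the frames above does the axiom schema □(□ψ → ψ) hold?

none

This is the axiom for shift-reflexivity; its first-order frame correspondent is ∀x ∀y (Rxy → Ryy).
G1: fails — Rxu but not Ruu.
G2: fails — Rcd but not Rdd.
G3: fails — Rtu but not Ruu.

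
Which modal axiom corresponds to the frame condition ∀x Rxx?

This is reflexivity; the standard corresponding axiom is T: □s → s.
Suppose □s→s is valid. At any x set V(s)={w : Rxw}. Then □s holds at x, so s holds at x, i.e. Rxx.

□s → s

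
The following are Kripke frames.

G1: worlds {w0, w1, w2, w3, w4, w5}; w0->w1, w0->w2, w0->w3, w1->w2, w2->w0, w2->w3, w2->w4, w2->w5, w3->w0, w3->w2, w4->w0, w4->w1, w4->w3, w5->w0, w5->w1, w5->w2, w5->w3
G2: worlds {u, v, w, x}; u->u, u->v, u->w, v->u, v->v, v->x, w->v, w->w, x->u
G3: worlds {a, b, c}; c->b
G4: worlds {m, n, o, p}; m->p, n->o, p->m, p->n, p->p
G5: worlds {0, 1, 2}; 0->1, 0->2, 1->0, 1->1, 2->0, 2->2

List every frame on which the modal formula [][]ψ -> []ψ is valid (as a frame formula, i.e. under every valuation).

G2, G5

The schema corresponds to density: forall x forall y (Rxy -> exists z (Rxz & Rzy)).
G1: fails — Rw1w2 but no z with Rw1z and Rzw2.
G2: condition met.
G3: fails — Rcb but no z with Rcz and Rzb.
G4: fails — Rno but no z with Rnz and Rzo.
G5: condition met.
Valid on: G2, G5.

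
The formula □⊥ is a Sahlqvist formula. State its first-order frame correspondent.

This is the Ver axiom.
It corresponds to emptiness of R: ∀x ∀y ¬Rxy.

emptiness of R: ∀x ∀y ¬Rxy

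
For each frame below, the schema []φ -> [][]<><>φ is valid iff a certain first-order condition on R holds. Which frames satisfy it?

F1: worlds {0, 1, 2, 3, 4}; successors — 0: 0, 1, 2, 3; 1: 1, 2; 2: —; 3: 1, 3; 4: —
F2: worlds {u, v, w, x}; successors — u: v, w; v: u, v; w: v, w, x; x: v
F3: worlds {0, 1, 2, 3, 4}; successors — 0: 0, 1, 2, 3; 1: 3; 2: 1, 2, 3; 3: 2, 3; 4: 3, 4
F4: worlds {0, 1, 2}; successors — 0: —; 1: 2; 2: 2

This is the axiom for a generalized confluence (Geach) condition; its first-order frame correspondent is forall x forall z (x R^2 z -> exists w (xRw & z R^2 w)).
F1: fails — 0R²2 but no w with 0Rw and 2R²w.
F2: ✓.
F3: ✓.
F4: ✓.
Valid on: F2, F3, F4.

F2, F3, F4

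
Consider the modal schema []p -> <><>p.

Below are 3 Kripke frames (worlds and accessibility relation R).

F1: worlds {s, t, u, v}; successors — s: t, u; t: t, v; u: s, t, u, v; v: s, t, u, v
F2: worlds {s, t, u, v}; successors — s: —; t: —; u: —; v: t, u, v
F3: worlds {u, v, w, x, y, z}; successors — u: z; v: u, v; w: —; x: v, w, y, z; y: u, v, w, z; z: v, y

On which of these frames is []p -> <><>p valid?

This is the axiom for a generalized confluence (Geach) condition; its first-order frame correspondent is forall x exists w (xRw & x R^2 w).
F1: satisfies the condition.
F2: fails — at s but no w with sRw and sR²w.
F3: fails — at u but no t with uRt and uR²t.
Valid on: F1.

F1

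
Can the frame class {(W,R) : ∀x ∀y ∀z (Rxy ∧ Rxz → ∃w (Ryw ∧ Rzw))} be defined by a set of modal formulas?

Yes: it is convergence, defined by the .2 schema ◇□r → □◇r.
Suppose ◇□r→□◇r is valid. Take Rxy, Rxz and set V(r)={w : Ryw}. Then □r at y so ◇□r at x, so □◇r at x, so ◇r at z, giving w with Rzw and Ryw.

Yes — defined by ◇□r → □◇r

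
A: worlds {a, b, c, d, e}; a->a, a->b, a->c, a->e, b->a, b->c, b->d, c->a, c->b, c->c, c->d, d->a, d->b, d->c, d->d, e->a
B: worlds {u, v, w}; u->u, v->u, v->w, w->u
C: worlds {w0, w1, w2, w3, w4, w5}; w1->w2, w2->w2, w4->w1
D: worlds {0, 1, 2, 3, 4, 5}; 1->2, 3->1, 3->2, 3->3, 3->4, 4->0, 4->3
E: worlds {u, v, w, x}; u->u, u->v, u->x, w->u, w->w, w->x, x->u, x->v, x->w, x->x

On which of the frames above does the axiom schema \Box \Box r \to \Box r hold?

Frame correspondent (Sahlqvist): \forall x \forall y (Rxy \to \exists z (Rxz \wedge Rzy)) — i.e. density.
A: satisfies the condition.
B: fails — Rvw but no z with Rvz and Rzw.
C: fails — Rw4w1 but no z with Rw4z and Rzw1.
D: fails — R12 but no z with R1z and Rz2.
E: satisfies the condition.
Valid on: A, E.

A, E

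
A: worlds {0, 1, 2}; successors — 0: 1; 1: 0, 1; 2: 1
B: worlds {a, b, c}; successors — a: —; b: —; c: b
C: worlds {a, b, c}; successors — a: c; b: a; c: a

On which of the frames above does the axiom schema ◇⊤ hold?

A, C

The schema corresponds to seriality: ∀x ∃y Rxy.
A: holds.
B: fails — world a has no successor.
C: holds.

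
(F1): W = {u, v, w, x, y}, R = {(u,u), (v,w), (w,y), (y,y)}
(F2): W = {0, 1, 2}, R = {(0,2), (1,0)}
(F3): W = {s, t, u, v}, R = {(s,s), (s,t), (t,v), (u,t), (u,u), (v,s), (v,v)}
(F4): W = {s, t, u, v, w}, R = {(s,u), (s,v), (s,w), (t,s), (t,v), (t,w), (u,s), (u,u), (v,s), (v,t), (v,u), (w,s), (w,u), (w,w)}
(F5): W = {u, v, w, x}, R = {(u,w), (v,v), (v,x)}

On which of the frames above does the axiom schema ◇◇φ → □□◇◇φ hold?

(F1)

The schema corresponds to a generalized confluence (Geach) condition: ∀x ∀y ∀z ((xR²y ∧ xR²z) → ∃w (y = w ∧ zR²w)).
(F1): condition met.
(F2): fails — 1R²2, 1R²2 but no w with 2=w and 2R²w.
(F3): fails — sR²t, sR²t but no w with t=w and tR²w.
(F4): fails — sR²t, sR²u but no w* with t=w* and uR²w*.
(F5): fails — vR²v, vR²x but no t with v=t and xR²t.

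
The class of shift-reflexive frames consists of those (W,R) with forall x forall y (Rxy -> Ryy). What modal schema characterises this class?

A defining formula is □(□s → s) (the T□ axiom).
Suppose □(□s→s) is valid. Take Rxy and set V(s)={w : Ryw}. Then at y, □s holds; since □(□s→s) at x, □s→s at y, so s at y, i.e. Ryy.

□(□s → s)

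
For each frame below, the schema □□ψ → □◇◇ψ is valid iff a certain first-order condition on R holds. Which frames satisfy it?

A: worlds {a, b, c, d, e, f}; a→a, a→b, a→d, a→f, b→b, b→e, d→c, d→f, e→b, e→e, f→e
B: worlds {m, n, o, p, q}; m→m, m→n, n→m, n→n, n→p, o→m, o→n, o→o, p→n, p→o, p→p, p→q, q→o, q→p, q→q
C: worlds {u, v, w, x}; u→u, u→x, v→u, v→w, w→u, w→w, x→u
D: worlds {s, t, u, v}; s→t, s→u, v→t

B, C

Frame correspondent (Sahlqvist): ∀x ∀z (xRz → ∃w (xR²w ∧ zR²w)) — i.e. a generalized confluence (Geach) condition.
A: fails — dRc but no w with dR²w and cR²w.
B: ✓.
C: ✓.
D: fails — sRt but no w with sR²w and tR²w.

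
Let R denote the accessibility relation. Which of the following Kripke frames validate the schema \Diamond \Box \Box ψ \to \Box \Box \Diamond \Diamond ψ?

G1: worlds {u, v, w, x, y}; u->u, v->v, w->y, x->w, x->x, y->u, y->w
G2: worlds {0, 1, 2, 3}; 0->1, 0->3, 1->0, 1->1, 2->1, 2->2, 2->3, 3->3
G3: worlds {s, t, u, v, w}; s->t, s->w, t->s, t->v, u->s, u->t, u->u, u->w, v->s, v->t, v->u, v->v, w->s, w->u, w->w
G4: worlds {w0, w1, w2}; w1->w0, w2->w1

Frame correspondent (Sahlqvist): \forall x \forall y \forall z ((xRy \wedge x R^2 z) \to \exists w (y R^2 w \wedge z R^2 w)) — i.e. a generalized confluence (Geach) condition.
G1: condition met.
G2: condition met.
G3: condition met.
G4: fails — w2Rw1, w2R²w0 but no w with w1R²w and w0R²w.

G1, G2, G3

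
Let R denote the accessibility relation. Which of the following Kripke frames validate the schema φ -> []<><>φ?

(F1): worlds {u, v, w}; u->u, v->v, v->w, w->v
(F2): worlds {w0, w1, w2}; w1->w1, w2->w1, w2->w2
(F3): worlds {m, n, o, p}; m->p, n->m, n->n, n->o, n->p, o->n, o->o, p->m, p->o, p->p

Frame correspondent (Sahlqvist): forall x forall z (xRz -> exists w (x = w & z R^2 w)) — i.e. a generalized confluence (Geach) condition.
(F1): holds.
(F2): fails — w2Rw1 but no w with w2=w and w1R²w.
(F3): fails — nRm but no w with n=w and mR²w.
Valid on: (F1).

(F1)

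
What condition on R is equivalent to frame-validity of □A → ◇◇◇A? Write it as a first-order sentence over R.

∀x ∃w (xRw ∧ xR³w)

This is a Sahlqvist (Geach-type) schema ◇^0□^1A → □^0◇^3A.
Minimal-valuation argument: fix x; take any y with xR^0y and any z with xR^0z. Set V(A) to the set of worlds R-reachable from y in exactly 1 step. Then □^1A holds at y, so the antecedent holds at x; validity forces ◇^3A at z, giving a w with zR^3w and yR^1w.
First-order correspondent: ∀x ∃w (xRw ∧ xR³w).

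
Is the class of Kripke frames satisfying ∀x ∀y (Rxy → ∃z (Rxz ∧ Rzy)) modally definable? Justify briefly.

Yes: it is density, defined by the C4 schema □□q → □q.

Definable; □□q → □q defines it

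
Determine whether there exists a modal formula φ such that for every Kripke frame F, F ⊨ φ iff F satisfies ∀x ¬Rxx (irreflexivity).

If a class were modally definable it would be closed under surjective bounded morphisms (Goldblatt–Thomason).
The 3-cycle (worlds w0,w1,w2 with w0→w1→w2→w0) is irreflexive, and the map sending every world to a single reflexive point • is a surjective bounded morphism (forth: every edge maps to (•,•); back: every world has a successor). So any modal formula valid on the 3-cycle is also valid on the reflexive point, which is not irreflexive.
So the class is not modally definable.

No — not modally definable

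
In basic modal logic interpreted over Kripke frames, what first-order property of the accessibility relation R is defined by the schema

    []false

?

emptiness of R: forall x forall y ~Rxy

□⊥ is valid iff no world has any successor (otherwise □⊥ fails at any world with one).
Conversely, on a frame with emptiness of R the schema holds at every world under every valuation.
Frame condition: forall x forall y ~Rxy.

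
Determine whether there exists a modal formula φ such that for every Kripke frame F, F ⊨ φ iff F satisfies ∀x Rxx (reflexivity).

Yes: it is reflexivity, defined by the T schema □p → p.

Definable; □p → p defines it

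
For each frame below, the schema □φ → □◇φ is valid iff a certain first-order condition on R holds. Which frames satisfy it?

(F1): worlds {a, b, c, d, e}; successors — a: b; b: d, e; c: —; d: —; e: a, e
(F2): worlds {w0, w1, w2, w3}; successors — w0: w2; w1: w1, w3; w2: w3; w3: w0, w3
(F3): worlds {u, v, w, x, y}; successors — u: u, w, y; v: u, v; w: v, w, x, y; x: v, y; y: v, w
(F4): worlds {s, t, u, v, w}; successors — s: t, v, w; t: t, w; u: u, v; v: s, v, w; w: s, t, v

The schema corresponds to a generalized confluence (Geach) condition: ∀x ∀z (xRz → ∃w (xRw ∧ zRw)).
(F1): fails — aRb but no w with aRw and bRw.
(F2): fails — w0Rw2 but no w with w0Rw and w2Rw.
(F3): holds.
(F4): holds.
Valid on: (F3), (F4).

(F3), (F4)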